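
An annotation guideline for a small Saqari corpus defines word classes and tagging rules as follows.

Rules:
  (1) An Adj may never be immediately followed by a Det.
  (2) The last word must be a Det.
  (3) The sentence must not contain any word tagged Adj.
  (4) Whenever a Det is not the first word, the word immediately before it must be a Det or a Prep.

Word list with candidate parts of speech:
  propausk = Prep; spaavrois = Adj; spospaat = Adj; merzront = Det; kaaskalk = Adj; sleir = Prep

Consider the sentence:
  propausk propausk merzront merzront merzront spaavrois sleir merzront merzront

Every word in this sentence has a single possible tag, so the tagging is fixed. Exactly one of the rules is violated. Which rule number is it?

3

Fixed tagging: Prep Prep Det Det Det Adj Prep Det Det.
Checking each rule: R1 pass, R2 pass, R3 fail, R4 pass.
Only rule 3 fails.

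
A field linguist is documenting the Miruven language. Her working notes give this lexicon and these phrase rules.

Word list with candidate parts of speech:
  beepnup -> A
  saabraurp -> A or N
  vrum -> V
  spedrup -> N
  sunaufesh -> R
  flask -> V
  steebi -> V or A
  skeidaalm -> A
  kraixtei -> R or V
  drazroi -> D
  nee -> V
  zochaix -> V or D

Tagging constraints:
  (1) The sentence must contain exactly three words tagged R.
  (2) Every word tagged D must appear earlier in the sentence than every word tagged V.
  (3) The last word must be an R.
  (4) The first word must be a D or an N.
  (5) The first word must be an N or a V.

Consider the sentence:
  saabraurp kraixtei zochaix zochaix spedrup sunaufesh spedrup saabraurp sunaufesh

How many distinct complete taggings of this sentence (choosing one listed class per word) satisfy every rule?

Candidates per position — 1:saabraurp {A,N}; 2:kraixtei {R,V}; 3:zochaix {V,D}; 4:zochaix {V,D}; 5:spedrup {N}; 6:sunaufesh {R}; 7:spedrup {N}; 8:saabraurp {A,N}; 9:sunaufesh {R}.
There are 32 candidate sequences in total.
Checking each against the rules leaves 6 sequences.
Count = 6.

6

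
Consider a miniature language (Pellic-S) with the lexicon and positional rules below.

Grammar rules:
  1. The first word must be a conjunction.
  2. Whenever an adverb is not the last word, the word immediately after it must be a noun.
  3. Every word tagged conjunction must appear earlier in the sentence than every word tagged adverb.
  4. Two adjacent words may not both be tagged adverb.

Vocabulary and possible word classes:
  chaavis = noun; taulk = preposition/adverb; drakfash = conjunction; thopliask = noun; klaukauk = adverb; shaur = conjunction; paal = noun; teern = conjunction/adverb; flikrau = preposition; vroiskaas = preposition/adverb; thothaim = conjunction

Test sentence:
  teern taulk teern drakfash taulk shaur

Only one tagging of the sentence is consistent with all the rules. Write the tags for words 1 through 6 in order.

Candidates per position — 1:teern {conjunction,adverb}; 2:taulk {preposition,adverb}; 3:teern {conjunction,adverb}; 4:drakfash {conjunction}; 5:taulk {preposition,adverb}; 6:shaur {conjunction}.
Word 1 cannot be adverb — rule 1 would then fail for every completion. It is conjunction.
Word 2 cannot be adverb — rule 2 would then fail for every completion. It is preposition.
Word 3 cannot be adverb — rule 2 would then fail for every completion. It is conjunction.
Word 5 cannot be adverb — rule 2 would then fail for every completion. It is preposition.
So the tagging must be: conjunction preposition conjunction conjunction preposition conjunction.
Rule-by-rule: rule 1 ok; rule 2 ok; rule 3 ok; rule 4 ok.

conjunction preposition conjunction conjunction preposition conjunction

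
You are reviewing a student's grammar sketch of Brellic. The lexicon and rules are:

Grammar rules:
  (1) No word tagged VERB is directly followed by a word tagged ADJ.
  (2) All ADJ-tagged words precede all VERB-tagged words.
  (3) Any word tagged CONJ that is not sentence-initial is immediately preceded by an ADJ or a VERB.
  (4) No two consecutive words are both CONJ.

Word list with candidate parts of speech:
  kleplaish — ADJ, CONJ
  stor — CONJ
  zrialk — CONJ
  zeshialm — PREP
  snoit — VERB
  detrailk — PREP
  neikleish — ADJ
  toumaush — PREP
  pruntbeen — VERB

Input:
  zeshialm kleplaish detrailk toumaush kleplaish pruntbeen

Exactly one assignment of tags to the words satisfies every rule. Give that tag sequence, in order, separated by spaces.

PREP ADJ PREP PREP ADJ VERB

Candidates per position — 1:zeshialm {PREP}; 2:kleplaish {ADJ,CONJ}; 3:detrailk {PREP}; 4:toumaush {PREP}; 5:kleplaish {ADJ,CONJ}; 6:pruntbeen {VERB}.
Word 2 cannot be CONJ — rule 3 would then fail for every completion. It is ADJ.
Word 5 cannot be CONJ — rule 3 would then fail for every completion. It is ADJ.
The unique satisfying tagging is: PREP ADJ PREP PREP ADJ VERB.
Check: rule 1 ok; rule 2 ok; rule 3 ok; rule 4 ok.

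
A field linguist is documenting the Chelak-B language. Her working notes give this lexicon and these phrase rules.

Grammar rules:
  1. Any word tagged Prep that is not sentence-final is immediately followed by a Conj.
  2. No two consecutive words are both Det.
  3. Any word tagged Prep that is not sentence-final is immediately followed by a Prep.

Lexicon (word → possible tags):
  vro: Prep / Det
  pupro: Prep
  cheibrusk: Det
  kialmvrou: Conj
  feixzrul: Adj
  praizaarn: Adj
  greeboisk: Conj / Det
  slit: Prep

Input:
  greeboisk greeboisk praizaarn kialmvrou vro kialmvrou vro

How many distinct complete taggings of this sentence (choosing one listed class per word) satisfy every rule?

6

Candidates per position — 1:greeboisk {Conj,Det}; 2:greeboisk {Conj,Det}; 3:praizaarn {Adj}; 4:kialmvrou {Conj}; 5:vro {Prep,Det}; 6:kialmvrou {Conj}; 7:vro {Prep,Det}.
There are 16 candidate sequences in total.
Checking each against the rules leaves 6 sequences.
Count = 6.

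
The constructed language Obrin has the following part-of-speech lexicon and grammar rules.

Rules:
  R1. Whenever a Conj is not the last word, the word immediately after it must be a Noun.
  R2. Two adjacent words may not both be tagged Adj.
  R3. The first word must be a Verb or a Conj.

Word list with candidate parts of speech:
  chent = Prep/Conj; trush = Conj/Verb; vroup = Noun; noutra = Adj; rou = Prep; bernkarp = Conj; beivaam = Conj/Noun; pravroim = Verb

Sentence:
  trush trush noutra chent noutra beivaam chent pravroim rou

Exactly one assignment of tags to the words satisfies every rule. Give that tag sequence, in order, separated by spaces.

Verb Verb Adj Prep Adj Noun Prep Verb Prep

Candidates per position — 1:trush {Conj,Verb}; 2:trush {Conj,Verb}; 3:noutra {Adj}; 4:chent {Prep,Conj}; 5:noutra {Adj}; 6:beivaam {Conj,Noun}; 7:chent {Prep,Conj}; 8:pravroim {Verb}; 9:rou {Prep}.
If word 1 were Conj, no tagging could satisfy rule 1; so word 1 is Verb.
If word 2 were Conj, no tagging could satisfy rule 1; so word 2 is Verb.
If word 4 were Conj, no tagging could satisfy rule 1; so word 4 is Prep.
If word 6 were Conj, no tagging could satisfy rule 1; so word 6 is Noun.
If word 7 were Conj, no tagging could satisfy rule 1; so word 7 is Prep.
The only consistent sequence is: Verb Verb Adj Prep Adj Noun Prep Verb Prep.
Check: rule 1 ✓; rule 2 ✓; rule 3 ✓.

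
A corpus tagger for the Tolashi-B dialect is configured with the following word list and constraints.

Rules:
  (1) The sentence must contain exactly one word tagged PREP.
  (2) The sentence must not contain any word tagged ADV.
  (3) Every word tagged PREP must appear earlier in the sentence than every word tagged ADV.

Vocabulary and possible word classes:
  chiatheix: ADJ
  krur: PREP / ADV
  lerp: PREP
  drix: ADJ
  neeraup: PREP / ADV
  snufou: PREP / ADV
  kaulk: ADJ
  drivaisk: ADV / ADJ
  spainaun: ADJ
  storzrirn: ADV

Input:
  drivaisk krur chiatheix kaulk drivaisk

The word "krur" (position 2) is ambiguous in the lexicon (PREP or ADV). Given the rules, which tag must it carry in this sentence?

Candidates per position — 1:drivaisk {ADV,ADJ}; 2:krur {PREP,ADV}; 3:chiatheix {ADJ}; 4:kaulk {ADJ}; 5:drivaisk {ADV,ADJ}.
Position 1: tagging it ADV would leave rule 2 unsatisfiable, so it must be ADJ.
Position 2: tagging it ADV would leave rule 1 unsatisfiable, so it must be PREP.
Position 5: tagging it ADV would leave rule 2 unsatisfiable, so it must be ADJ.
The only consistent sequence is: ADJ PREP ADJ ADJ ADJ.
Check: rule 1 ✓; rule 2 ✓; rule 3 ✓.

PREP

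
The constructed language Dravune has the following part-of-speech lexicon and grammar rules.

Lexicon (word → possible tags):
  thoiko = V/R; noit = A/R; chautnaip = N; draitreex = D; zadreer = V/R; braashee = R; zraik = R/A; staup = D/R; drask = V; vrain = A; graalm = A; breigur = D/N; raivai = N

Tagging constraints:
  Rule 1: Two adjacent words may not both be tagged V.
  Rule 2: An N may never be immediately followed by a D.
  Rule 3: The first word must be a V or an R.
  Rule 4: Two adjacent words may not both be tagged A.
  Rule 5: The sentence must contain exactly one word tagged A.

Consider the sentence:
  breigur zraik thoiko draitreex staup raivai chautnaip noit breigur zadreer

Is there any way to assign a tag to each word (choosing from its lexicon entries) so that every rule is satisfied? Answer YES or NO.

NO

Candidates per position — 1:breigur {D,N}; 2:zraik {R,A}; 3:thoiko {V,R}; 4:draitreex {D}; 5:staup {D,R}; 6:raivai {N}; 7:chautnaip {N}; 8:noit {A,R}; 9:breigur {D,N}; 10:zadreer {V,R}.
Rule 3 cannot be satisfied by any choice of tags from the lexicon.
So there is no consistent tagging.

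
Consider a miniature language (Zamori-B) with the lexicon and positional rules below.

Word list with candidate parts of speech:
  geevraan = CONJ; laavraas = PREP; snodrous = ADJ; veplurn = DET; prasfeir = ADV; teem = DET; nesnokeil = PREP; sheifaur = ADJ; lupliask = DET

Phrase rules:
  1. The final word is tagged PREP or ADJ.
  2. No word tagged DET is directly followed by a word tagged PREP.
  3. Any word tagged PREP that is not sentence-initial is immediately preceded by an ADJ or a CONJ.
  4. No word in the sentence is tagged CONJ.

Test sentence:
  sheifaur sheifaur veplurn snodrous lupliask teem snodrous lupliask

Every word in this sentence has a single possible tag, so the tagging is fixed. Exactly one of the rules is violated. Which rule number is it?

Fixed tagging: ADJ ADJ DET ADJ DET DET ADJ DET.
Applying the rules: R1 fails, R2 ok, R3 ok, R4 ok.
Only rule 1 fails.

1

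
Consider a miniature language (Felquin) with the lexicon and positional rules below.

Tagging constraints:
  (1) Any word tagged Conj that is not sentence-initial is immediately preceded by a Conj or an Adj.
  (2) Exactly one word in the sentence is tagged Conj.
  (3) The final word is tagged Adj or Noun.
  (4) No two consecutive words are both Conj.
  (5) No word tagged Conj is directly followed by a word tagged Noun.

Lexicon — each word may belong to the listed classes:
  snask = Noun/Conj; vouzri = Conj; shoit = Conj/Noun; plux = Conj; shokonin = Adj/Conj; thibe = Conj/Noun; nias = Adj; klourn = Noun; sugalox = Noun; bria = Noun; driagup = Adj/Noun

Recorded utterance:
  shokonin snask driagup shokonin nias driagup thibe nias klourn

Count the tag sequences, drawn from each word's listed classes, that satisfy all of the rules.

Candidates per position — 1:shokonin {Adj,Conj}; 2:snask {Noun,Conj}; 3:driagup {Adj,Noun}; 4:shokonin {Adj,Conj}; 5:nias {Adj}; 6:driagup {Adj,Noun}; 7:thibe {Conj,Noun}; 8:nias {Adj}; 9:klourn {Noun}.
There are 64 candidate sequences in total.
Checking each against the rules leaves 6 sequences.
Count = 6.

6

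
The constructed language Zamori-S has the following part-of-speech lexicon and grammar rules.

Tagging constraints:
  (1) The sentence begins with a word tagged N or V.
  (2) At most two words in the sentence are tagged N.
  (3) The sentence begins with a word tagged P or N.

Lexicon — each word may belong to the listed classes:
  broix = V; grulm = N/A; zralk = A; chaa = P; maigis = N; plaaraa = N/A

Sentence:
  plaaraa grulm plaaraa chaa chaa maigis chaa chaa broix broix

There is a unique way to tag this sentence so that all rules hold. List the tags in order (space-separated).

Candidates per position — 1:plaaraa {N,A}; 2:grulm {N,A}; 3:plaaraa {N,A}; 4:chaa {P}; 5:chaa {P}; 6:maigis {N}; 7:chaa {P}; 8:chaa {P}; 9:broix {V}; 10:broix {V}.
Position 1: A is ruled out by rule 1; that leaves N.
Position 2: N is ruled out by rule 2; that leaves A.
Position 3: N is ruled out by rule 2; that leaves A.
The only consistent sequence is: N A A P P N P P V V.
Verifying each rule — rule 1 ok; rule 2 ok; rule 3 ok.

N A A P P N P P V V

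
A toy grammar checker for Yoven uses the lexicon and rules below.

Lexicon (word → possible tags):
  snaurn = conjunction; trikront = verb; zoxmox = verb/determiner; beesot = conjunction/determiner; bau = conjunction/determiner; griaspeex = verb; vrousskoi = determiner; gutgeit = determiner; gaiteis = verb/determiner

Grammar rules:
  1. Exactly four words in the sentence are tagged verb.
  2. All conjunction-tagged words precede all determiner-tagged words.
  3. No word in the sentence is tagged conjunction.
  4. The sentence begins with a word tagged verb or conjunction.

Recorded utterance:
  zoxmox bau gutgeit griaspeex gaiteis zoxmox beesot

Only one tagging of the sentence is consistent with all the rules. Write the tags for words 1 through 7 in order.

Candidates per position — 1:zoxmox {verb,determiner}; 2:bau {conjunction,determiner}; 3:gutgeit {determiner}; 4:griaspeex {verb}; 5:gaiteis {verb,determiner}; 6:zoxmox {verb,determiner}; 7:beesot {conjunction,determiner}.
Position 1: tagging it determiner would leave rule 1 unsatisfiable, so it must be verb.
Position 2: tagging it conjunction would leave rule 3 unsatisfiable, so it must be determiner.
Position 5: tagging it determiner would leave rule 1 unsatisfiable, so it must be verb.
Position 6: tagging it determiner would leave rule 1 unsatisfiable, so it must be verb.
Position 7: tagging it conjunction would leave rule 2 unsatisfiable, so it must be determiner.
The only consistent sequence is: verb determiner determiner verb verb verb determiner.
Rule-by-rule: rule 1 ok; rule 2 ok; rule 3 ok; rule 4 ok.

verb determiner determiner verb verb verb determiner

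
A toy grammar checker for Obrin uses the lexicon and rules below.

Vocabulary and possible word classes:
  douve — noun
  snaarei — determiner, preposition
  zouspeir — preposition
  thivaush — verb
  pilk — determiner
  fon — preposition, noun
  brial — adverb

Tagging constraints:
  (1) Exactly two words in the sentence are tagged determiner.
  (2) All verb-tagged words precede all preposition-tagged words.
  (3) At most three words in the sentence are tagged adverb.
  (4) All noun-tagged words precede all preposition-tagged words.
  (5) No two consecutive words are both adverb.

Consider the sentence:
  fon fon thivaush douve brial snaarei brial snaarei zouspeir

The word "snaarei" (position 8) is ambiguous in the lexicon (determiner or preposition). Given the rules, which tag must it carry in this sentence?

determiner

Candidates per position — 1:fon {preposition,noun}; 2:fon {preposition,noun}; 3:thivaush {verb}; 4:douve {noun}; 5:brial {adverb}; 6:snaarei {determiner,preposition}; 7:brial {adverb}; 8:snaarei {determiner,preposition}; 9:zouspeir {preposition}.
Position 1: preposition is ruled out by rule 2; that leaves noun.
Position 2: preposition is ruled out by rule 2; that leaves noun.
Position 6: preposition is ruled out by rule 1; that leaves determiner.
Position 8: preposition is ruled out by rule 1; that leaves determiner.
That leaves exactly one tagging: noun noun verb noun adverb determiner adverb determiner preposition.
Rule-by-rule: rule 1 ✓; rule 2 ✓; rule 3 ✓; rule 4 ✓; rule 5 ✓.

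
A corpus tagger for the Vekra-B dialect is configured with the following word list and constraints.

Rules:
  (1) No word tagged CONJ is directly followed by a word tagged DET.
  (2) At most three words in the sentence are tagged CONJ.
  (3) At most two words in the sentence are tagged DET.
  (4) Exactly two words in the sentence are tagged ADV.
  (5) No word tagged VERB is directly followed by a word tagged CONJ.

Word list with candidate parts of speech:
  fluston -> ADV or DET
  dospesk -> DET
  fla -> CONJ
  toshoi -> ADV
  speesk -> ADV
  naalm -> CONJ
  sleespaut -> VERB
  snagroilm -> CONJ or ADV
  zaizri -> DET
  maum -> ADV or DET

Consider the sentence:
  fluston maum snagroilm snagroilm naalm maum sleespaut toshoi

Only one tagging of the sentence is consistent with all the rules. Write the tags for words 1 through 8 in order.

DET DET CONJ CONJ CONJ ADV VERB ADV

Candidates per position — 1:fluston {ADV,DET}; 2:maum {ADV,DET}; 3:snagroilm {CONJ,ADV}; 4:snagroilm {CONJ,ADV}; 5:naalm {CONJ}; 6:maum {ADV,DET}; 7:sleespaut {VERB}; 8:toshoi {ADV}.
Position 6: tagging it DET would leave rule 1 unsatisfiable, so it must be ADV.
Position 1: tagging it ADV would leave rule 4 unsatisfiable, so it must be DET.
Position 2: tagging it ADV would leave rule 4 unsatisfiable, so it must be DET.
Position 3: tagging it ADV would leave rule 4 unsatisfiable, so it must be CONJ.
Position 4: tagging it ADV would leave rule 4 unsatisfiable, so it must be CONJ.
So the tagging must be: DET DET CONJ CONJ CONJ ADV VERB ADV.
Checking: rule 1 holds; rule 2 holds; rule 3 holds; rule 4 holds; rule 5 holds.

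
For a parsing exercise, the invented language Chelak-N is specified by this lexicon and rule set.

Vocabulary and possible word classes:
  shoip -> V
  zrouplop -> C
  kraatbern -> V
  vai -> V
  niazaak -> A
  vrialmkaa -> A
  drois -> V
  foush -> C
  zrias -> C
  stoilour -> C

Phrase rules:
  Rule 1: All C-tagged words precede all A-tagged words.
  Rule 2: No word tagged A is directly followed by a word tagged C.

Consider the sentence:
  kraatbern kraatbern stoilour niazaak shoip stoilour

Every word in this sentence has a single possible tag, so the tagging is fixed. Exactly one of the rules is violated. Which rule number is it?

Fixed tagging: V V C A V C.
Checking each rule: R1 fail, R2 pass.
Only rule 1 fails.

1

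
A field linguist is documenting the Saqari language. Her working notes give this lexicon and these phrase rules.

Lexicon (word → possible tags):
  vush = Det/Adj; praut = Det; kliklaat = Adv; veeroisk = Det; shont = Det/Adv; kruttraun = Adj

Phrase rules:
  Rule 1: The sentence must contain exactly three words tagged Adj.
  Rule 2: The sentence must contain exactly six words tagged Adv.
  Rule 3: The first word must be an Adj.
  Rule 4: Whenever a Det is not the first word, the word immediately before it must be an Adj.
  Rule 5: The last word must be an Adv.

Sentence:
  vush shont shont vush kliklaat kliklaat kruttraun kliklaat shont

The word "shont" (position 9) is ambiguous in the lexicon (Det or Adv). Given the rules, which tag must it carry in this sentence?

Adv

Candidates per position — 1:vush {Det,Adj}; 2:shont {Det,Adv}; 3:shont {Det,Adv}; 4:vush {Det,Adj}; 5:kliklaat {Adv}; 6:kliklaat {Adv}; 7:kruttraun {Adj}; 8:kliklaat {Adv}; 9:shont {Det,Adv}.
Position 1: Det is ruled out by rule 1; that leaves Adj.
Position 2: Det is ruled out by rule 2; that leaves Adv.
Position 3: Det is ruled out by rule 2; that leaves Adv.
Position 4: Det is ruled out by rule 1; that leaves Adj.
Position 9: Det is ruled out by rule 2; that leaves Adv.
That leaves exactly one tagging: Adj Adv Adv Adj Adv Adv Adj Adv Adv.
Verifying each rule — rule 1 holds; rule 2 holds; rule 3 holds; rule 4 holds; rule 5 holds.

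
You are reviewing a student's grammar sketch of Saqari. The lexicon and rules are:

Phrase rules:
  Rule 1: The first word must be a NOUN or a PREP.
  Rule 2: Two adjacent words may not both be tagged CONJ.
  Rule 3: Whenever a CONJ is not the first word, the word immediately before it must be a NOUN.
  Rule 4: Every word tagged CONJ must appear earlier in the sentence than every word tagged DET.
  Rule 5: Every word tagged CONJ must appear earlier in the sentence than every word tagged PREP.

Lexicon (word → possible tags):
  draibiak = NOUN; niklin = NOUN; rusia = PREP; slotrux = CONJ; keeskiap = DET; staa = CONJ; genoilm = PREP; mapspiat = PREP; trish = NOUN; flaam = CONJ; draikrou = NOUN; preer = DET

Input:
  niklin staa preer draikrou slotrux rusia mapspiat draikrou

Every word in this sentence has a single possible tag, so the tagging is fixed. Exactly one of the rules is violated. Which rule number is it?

4

Fixed tagging: NOUN CONJ DET NOUN CONJ PREP PREP NOUN.
Rule check: R1 holds, R2 holds, R3 holds, R4 violated, R5 holds.
Only rule 4 fails.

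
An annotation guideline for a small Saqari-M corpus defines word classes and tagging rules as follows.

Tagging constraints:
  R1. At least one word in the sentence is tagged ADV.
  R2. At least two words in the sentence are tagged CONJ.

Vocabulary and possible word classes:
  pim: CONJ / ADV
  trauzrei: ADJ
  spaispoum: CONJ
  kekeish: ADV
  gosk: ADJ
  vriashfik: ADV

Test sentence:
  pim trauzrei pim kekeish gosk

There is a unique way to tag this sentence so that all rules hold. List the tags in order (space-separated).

Candidates per position — 1:pim {CONJ,ADV}; 2:trauzrei {ADJ}; 3:pim {CONJ,ADV}; 4:kekeish {ADV}; 5:gosk {ADJ}.
At position 1, choosing ADV makes rule 2 impossible to satisfy; hence CONJ.
At position 3, choosing ADV makes rule 2 impossible to satisfy; hence CONJ.
That leaves exactly one tagging: CONJ ADJ CONJ ADV ADJ.
Rule-by-rule: rule 1 ✓; rule 2 ✓.

CONJ ADJ CONJ ADV ADJ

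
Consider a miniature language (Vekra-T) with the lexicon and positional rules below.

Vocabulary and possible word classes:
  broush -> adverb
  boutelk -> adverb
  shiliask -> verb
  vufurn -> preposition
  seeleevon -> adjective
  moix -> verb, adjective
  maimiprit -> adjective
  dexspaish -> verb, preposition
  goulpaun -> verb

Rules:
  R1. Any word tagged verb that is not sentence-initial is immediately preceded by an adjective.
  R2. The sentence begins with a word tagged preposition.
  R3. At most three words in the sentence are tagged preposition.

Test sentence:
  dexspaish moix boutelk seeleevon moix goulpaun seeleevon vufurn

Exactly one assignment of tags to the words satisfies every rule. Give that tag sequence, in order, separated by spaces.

Candidates per position — 1:dexspaish {verb,preposition}; 2:moix {verb,adjective}; 3:boutelk {adverb}; 4:seeleevon {adjective}; 5:moix {verb,adjective}; 6:goulpaun {verb}; 7:seeleevon {adjective}; 8:vufurn {preposition}.
Position 1: verb is ruled out by rule 2; that leaves preposition.
Position 2: verb is ruled out by rule 1; that leaves adjective.
Position 5: verb is ruled out by rule 1; that leaves adjective.
So the tagging must be: preposition adjective adverb adjective adjective verb adjective preposition.
Checking: rule 1 ✓; rule 2 ✓; rule 3 ✓.

preposition adjective adverb adjective adjective verb adjective preposition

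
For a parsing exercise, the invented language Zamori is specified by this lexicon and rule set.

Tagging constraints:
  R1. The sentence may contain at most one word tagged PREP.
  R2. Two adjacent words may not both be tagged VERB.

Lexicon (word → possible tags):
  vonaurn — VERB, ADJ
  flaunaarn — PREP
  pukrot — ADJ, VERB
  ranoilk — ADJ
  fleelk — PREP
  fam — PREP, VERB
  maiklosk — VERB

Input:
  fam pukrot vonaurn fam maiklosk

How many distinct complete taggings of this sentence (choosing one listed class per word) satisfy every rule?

2

Candidates per position — 1:fam {PREP,VERB}; 2:pukrot {ADJ,VERB}; 3:vonaurn {VERB,ADJ}; 4:fam {PREP,VERB}; 5:maiklosk {VERB}.
There are 16 candidate sequences in total.
The sequences that satisfy every rule: VERB ADJ VERB PREP VERB; VERB ADJ ADJ PREP VERB.
Count = 2.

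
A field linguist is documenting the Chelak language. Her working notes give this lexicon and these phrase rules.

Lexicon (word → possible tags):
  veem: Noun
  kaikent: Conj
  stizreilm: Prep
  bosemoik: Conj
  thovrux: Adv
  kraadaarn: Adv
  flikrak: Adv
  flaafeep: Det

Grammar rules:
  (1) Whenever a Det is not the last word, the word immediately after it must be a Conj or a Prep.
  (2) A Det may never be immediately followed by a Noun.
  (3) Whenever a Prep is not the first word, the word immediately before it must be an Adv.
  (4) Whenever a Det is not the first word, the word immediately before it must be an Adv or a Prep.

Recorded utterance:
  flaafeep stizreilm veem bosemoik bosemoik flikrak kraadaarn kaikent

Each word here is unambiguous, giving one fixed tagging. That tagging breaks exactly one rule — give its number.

Fixed tagging: Det Prep Noun Conj Conj Adv Adv Conj.
Applying the rules: R1 holds, R2 holds, R3 violated, R4 holds.
Only rule 3 fails.

3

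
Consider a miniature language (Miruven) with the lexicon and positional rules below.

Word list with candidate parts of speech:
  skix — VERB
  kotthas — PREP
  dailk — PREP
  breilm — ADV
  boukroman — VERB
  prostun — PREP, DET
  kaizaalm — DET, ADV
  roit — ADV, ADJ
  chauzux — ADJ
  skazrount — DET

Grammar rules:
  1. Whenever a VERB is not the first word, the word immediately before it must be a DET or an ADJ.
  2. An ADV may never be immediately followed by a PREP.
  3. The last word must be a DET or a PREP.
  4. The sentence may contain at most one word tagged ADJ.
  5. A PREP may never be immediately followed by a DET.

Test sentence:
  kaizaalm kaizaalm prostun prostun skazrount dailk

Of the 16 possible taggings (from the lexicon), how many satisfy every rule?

4

Candidates per position — 1:kaizaalm {DET,ADV}; 2:kaizaalm {DET,ADV}; 3:prostun {PREP,DET}; 4:prostun {PREP,DET}; 5:skazrount {DET}; 6:dailk {PREP}.
There are 16 candidate sequences in total.
The sequences that satisfy every rule: DET DET DET DET DET PREP; DET ADV DET DET DET PREP; ADV DET DET DET DET PREP; ADV ADV DET DET DET PREP.
Count = 4.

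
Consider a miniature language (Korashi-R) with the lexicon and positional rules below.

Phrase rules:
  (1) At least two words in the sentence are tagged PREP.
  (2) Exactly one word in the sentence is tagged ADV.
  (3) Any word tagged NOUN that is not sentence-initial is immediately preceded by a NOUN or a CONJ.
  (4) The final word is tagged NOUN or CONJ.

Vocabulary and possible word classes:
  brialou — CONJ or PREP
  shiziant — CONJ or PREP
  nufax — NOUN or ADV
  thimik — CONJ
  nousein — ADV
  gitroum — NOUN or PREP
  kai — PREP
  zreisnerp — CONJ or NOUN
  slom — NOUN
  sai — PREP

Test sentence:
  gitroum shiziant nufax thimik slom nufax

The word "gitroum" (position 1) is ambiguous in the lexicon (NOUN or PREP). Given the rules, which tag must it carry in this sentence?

Candidates per position — 1:gitroum {NOUN,PREP}; 2:shiziant {CONJ,PREP}; 3:nufax {NOUN,ADV}; 4:thimik {CONJ}; 5:slom {NOUN}; 6:nufax {NOUN,ADV}.
Position 1: NOUN is ruled out by rule 1; that leaves PREP.
Position 2: CONJ is ruled out by rule 1; that leaves PREP.
Position 3: NOUN is ruled out by rule 3; that leaves ADV.
Position 6: ADV is ruled out by rule 2; that leaves NOUN.
The unique satisfying tagging is: PREP PREP ADV CONJ NOUN NOUN.
Checking: rule 1 ok; rule 2 ok; rule 3 ok; rule 4 ok.

PREP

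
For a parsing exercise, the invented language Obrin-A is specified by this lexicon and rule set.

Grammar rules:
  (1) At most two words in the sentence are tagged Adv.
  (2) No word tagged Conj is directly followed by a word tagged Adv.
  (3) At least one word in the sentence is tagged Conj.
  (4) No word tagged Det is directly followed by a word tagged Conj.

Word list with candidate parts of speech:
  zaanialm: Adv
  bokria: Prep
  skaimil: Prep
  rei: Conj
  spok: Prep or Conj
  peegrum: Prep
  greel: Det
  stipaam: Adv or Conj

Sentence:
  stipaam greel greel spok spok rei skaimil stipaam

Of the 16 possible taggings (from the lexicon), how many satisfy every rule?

8

Candidates per position — 1:stipaam {Adv,Conj}; 2:greel {Det}; 3:greel {Det}; 4:spok {Prep,Conj}; 5:spok {Prep,Conj}; 6:rei {Conj}; 7:skaimil {Prep}; 8:stipaam {Adv,Conj}.
There are 16 candidate sequences in total.
Checking each against the rules leaves 8 sequences.
Count = 8.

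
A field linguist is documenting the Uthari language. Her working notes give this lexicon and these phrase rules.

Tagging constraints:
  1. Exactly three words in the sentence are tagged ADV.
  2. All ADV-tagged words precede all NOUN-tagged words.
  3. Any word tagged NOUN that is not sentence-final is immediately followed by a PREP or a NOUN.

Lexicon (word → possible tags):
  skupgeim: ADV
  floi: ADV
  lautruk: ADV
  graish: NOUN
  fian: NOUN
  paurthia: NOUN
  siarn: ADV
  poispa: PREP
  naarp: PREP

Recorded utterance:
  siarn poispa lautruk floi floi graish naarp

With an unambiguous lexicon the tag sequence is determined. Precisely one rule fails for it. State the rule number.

Fixed tagging: ADV PREP ADV ADV ADV NOUN PREP.
Applying the rules: R1 ✗, R2 ✓, R3 ✓.
Only rule 1 fails.

1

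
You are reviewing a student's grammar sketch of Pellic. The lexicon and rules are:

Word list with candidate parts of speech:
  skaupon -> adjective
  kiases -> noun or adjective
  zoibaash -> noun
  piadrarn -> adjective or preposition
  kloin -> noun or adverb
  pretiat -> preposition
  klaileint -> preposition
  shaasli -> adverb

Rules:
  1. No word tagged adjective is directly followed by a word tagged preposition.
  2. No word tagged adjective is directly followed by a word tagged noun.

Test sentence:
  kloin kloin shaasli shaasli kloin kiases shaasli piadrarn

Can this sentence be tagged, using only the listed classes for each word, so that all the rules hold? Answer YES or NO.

YES

Candidates per position — 1:kloin {noun,adverb}; 2:kloin {noun,adverb}; 3:shaasli {adverb}; 4:shaasli {adverb}; 5:kloin {noun,adverb}; 6:kiases {noun,adjective}; 7:shaasli {adverb}; 8:piadrarn {adjective,preposition}.
One satisfying assignment: noun noun adverb adverb adverb adjective adverb preposition.
Check: rule 1 satisfied; rule 2 satisfied.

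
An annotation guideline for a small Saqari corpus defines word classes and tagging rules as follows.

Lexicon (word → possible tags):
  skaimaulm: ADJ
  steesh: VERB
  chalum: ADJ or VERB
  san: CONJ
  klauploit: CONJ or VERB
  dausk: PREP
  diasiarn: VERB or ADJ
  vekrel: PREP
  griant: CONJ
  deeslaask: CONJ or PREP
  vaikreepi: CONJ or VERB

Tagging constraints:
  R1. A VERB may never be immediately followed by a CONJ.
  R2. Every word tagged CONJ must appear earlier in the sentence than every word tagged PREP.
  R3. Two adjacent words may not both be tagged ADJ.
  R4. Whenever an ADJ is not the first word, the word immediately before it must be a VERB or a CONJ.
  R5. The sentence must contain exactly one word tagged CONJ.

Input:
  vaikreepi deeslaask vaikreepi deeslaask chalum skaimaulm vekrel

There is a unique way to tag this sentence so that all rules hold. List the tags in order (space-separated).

CONJ PREP VERB PREP VERB ADJ PREP

Candidates per position — 1:vaikreepi {CONJ,VERB}; 2:deeslaask {CONJ,PREP}; 3:vaikreepi {CONJ,VERB}; 4:deeslaask {CONJ,PREP}; 5:chalum {ADJ,VERB}; 6:skaimaulm {ADJ}; 7:vekrel {PREP}.
At position 5, choosing ADJ makes rule 3 impossible to satisfy; hence VERB.
The remaining ambiguous positions (1, 2, 3, 4) are resolved jointly — only one combination satisfies every rule.
That leaves exactly one tagging: CONJ PREP VERB PREP VERB ADJ PREP.
Check: rule 1 holds; rule 2 holds; rule 3 holds; rule 4 holds; rule 5 holds.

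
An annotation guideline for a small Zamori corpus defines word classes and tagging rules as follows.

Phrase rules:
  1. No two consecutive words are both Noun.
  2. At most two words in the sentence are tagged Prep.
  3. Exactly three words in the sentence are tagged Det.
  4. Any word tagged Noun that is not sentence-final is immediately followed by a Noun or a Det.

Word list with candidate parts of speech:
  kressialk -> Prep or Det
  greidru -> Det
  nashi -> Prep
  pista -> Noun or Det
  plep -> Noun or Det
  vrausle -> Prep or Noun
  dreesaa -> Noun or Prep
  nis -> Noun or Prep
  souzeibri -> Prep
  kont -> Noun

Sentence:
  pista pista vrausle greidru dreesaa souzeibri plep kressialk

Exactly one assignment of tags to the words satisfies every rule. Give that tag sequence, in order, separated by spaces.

Noun Det Noun Det Prep Prep Noun Det

Candidates per position — 1:pista {Noun,Det}; 2:pista {Noun,Det}; 3:vrausle {Prep,Noun}; 4:greidru {Det}; 5:dreesaa {Noun,Prep}; 6:souzeibri {Prep}; 7:plep {Noun,Det}; 8:kressialk {Prep,Det}.
Word 5 cannot be Noun — rule 4 would then fail for every completion. It is Prep.
Word 8 cannot be Prep — rule 2 would then fail for every completion. It is Det.
Word 3 cannot be Prep — rule 2 would then fail for every completion. It is Noun.
Word 2 cannot be Noun — rule 1 would then fail for every completion. It is Det.
Word 7 cannot be Det — rule 3 would then fail for every completion. It is Noun.
Word 1 cannot be Det — rule 3 would then fail for every completion. It is Noun.
That leaves exactly one tagging: Noun Det Noun Det Prep Prep Noun Det.
Check: rule 1 ✓; rule 2 ✓; rule 3 ✓; rule 4 ✓.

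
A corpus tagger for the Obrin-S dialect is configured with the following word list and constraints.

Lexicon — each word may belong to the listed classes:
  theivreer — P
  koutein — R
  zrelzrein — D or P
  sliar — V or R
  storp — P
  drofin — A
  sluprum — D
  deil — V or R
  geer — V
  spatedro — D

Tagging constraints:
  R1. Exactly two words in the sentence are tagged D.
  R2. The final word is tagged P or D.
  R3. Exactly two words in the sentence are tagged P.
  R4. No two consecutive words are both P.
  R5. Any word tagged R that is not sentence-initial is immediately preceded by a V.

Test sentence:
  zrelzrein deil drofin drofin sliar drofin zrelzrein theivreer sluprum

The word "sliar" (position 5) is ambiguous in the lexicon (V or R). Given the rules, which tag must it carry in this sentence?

V

Candidates per position — 1:zrelzrein {D,P}; 2:deil {V,R}; 3:drofin {A}; 4:drofin {A}; 5:sliar {V,R}; 6:drofin {A}; 7:zrelzrein {D,P}; 8:theivreer {P}; 9:sluprum {D}.
Word 2 cannot be R — rule 5 would then fail for every completion. It is V.
Word 5 cannot be R — rule 5 would then fail for every completion. It is V.
Word 7 cannot be P — rule 4 would then fail for every completion. It is D.
Word 1 cannot be D — rule 1 would then fail for every completion. It is P.
That leaves exactly one tagging: P V A A V A D P D.
Rule-by-rule: rule 1 ok; rule 2 ok; rule 3 ok; rule 4 ok; rule 5 ok.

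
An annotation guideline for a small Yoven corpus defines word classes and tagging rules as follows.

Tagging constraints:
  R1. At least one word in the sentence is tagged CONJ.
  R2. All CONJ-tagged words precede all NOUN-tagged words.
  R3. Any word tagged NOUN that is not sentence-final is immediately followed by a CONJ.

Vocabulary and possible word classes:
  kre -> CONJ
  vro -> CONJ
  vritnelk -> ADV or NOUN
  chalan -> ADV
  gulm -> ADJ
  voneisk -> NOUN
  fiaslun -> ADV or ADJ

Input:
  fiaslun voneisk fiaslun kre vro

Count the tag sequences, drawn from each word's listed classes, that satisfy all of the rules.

Candidates per position — 1:fiaslun {ADV,ADJ}; 2:voneisk {NOUN}; 3:fiaslun {ADV,ADJ}; 4:kre {CONJ}; 5:vro {CONJ}.
There are 4 candidate sequences in total.
Rule 2 cannot be satisfied by any choice of tags from the lexicon.
So there is no consistent tagging.
Count = 0.

0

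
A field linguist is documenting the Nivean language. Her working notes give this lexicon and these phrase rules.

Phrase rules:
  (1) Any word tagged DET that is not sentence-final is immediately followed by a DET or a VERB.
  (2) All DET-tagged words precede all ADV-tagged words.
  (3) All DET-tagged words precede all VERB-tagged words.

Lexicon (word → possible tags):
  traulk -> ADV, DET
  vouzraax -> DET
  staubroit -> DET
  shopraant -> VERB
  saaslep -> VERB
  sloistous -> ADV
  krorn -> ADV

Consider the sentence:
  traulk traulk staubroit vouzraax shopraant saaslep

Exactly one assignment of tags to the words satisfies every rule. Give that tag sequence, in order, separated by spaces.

Candidates per position — 1:traulk {ADV,DET}; 2:traulk {ADV,DET}; 3:staubroit {DET}; 4:vouzraax {DET}; 5:shopraant {VERB}; 6:saaslep {VERB}.
Position 1: tagging it ADV would leave rule 2 unsatisfiable, so it must be DET.
Position 2: tagging it ADV would leave rule 1 unsatisfiable, so it must be DET.
That leaves exactly one tagging: DET DET DET DET VERB VERB.
Checking: rule 1 holds; rule 2 holds; rule 3 holds.

DET DET DET DET VERB VERB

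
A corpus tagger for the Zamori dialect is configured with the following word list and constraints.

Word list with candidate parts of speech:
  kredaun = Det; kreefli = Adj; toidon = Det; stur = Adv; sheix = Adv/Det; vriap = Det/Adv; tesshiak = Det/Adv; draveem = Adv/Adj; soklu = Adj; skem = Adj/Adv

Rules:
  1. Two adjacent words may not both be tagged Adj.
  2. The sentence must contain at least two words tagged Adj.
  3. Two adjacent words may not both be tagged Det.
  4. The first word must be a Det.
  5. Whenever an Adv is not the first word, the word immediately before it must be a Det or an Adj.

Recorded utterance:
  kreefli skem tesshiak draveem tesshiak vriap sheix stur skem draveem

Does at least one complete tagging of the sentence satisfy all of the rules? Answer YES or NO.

Candidates per position — 1:kreefli {Adj}; 2:skem {Adj,Adv}; 3:tesshiak {Det,Adv}; 4:draveem {Adv,Adj}; 5:tesshiak {Det,Adv}; 6:vriap {Det,Adv}; 7:sheix {Adv,Det}; 8:stur {Adv}; 9:skem {Adj,Adv}; 10:draveem {Adv,Adj}.
Rule 4 cannot be satisfied by any choice of tags from the lexicon.
So there is no consistent tagging.

NO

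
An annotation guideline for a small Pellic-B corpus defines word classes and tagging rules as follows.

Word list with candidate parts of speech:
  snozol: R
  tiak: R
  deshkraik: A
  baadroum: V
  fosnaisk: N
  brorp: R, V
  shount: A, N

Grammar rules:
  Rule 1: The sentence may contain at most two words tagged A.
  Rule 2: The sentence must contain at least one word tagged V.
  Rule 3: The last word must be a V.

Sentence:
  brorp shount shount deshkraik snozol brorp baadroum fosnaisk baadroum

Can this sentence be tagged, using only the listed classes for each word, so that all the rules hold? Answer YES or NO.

Candidates per position — 1:brorp {R,V}; 2:shount {A,N}; 3:shount {A,N}; 4:deshkraik {A}; 5:snozol {R}; 6:brorp {R,V}; 7:baadroum {V}; 8:fosnaisk {N}; 9:baadroum {V}.
One satisfying assignment: V N N A R R V N V.
Check: rule 1 satisfied; rule 2 satisfied; rule 3 satisfied.

YES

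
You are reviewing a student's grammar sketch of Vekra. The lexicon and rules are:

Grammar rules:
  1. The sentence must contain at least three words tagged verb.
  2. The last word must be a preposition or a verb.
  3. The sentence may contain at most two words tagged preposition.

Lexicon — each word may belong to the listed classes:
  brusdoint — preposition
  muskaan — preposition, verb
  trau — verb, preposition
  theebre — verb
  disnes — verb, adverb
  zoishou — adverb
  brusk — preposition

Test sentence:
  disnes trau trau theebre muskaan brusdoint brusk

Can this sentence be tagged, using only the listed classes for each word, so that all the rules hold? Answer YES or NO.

YES

Candidates per position — 1:disnes {verb,adverb}; 2:trau {verb,preposition}; 3:trau {verb,preposition}; 4:theebre {verb}; 5:muskaan {preposition,verb}; 6:brusdoint {preposition}; 7:brusk {preposition}.
One satisfying assignment: adverb verb verb verb verb preposition preposition.
Rule-by-rule: rule 1 satisfied; rule 2 satisfied; rule 3 satisfied.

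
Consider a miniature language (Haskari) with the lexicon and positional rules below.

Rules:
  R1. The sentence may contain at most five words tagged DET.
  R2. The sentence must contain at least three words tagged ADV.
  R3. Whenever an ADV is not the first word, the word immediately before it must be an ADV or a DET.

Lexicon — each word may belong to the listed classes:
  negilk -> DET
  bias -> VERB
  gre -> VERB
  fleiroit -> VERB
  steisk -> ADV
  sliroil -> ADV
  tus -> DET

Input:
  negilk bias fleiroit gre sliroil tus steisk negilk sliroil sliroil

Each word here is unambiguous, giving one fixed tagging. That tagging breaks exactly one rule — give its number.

Fixed tagging: DET VERB VERB VERB ADV DET ADV DET ADV ADV.
Checking each rule: R1 ok, R2 ok, R3 fails.
Only rule 3 fails.

3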